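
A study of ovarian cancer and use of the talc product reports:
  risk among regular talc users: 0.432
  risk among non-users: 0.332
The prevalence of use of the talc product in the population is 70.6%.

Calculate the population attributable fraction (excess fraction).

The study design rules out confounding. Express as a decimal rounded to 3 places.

Let p₁ = 0.432, p₀ = 0.332.
Overall risk P(Y=1) = π·p₁ + (1−π)·p₀ = 0.706×0.432 + 0.294×0.332 = 0.4026.
Under exogeneity, PAF = [P(Y=1) − p₀] / P(Y=1).
PAF = (0.4026 − 0.332) / 0.4026 ≈ 0.1754

PAF ≈ 0.175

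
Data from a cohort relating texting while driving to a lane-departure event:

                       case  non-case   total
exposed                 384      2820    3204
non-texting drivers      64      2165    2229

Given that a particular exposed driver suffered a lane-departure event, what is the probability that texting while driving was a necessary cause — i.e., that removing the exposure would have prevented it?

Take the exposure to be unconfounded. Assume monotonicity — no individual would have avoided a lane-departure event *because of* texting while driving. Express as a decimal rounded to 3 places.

p₁ = P(outcome | exposed) = 384/3204 = 0.11985
p₀ = P(outcome | unexposed) = 64/2229 = 0.028712
Under exogeneity and monotonicity, PN = (p₁ − p₀) / p₁.
PN = (0.11985 − 0.028712) / 0.11985 = 0.091138 / 0.11985 ≈ 0.7604

PN ≈ 0.760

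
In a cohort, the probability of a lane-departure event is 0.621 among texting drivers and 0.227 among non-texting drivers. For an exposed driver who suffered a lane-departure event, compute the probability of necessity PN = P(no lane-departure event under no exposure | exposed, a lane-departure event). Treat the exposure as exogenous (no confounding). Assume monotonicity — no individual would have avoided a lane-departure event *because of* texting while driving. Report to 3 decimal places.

Let p₁ = 0.621, p₀ = 0.227.
Under exogeneity and monotonicity, PN = (p₁ − p₀) / p₁.
PN = (0.621 − 0.227) / 0.621 = 0.394 / 0.621 ≈ 0.6345

PN ≈ 0.634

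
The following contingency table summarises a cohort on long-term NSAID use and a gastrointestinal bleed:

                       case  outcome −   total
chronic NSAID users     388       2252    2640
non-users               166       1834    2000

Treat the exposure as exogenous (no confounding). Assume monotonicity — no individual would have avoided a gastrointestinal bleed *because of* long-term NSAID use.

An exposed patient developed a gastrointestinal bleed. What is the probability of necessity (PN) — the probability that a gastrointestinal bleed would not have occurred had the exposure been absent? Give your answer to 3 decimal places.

PN ≈ 0.435

p₁ = P(outcome | exposed) = 388/2640 = 0.14697
p₀ = P(outcome | unexposed) = 166/2000 = 0.083
Under exogeneity and monotonicity, PN = (p₁ − p₀) / p₁.
PN = (0.14697 − 0.083) / 0.14697 = 0.06397 / 0.14697 ≈ 0.4353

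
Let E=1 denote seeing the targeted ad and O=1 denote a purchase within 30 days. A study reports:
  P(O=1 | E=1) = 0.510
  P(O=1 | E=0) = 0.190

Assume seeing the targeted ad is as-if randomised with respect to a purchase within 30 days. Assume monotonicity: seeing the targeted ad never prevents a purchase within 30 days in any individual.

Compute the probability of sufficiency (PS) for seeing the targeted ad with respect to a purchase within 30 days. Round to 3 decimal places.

PS ≈ 0.395

Let p₁ = 0.51, p₀ = 0.19.
Under exogeneity and monotonicity, PS = (p₁ − p₀) / (1 − p₀).
PS = (0.51 − 0.19) / (1 − 0.19) = 0.32 / 0.81 ≈ 0.3951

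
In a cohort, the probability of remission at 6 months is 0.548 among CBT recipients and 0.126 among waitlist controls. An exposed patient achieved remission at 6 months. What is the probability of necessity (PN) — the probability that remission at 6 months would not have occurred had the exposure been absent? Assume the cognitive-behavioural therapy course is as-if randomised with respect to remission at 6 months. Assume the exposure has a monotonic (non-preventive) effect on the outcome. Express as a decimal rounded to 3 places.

Let p₁ = 0.548, p₀ = 0.126.
Under exogeneity and monotonicity, PN = (p₁ − p₀) / p₁.
PN = (0.548 − 0.126) / 0.548 = 0.422 / 0.548 ≈ 0.7701

PN ≈ 0.770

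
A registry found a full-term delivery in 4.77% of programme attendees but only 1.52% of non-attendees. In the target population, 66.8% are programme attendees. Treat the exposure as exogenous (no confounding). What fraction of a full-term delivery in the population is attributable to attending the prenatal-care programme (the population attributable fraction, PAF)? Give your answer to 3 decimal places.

p₁ = 0.0477, p₀ = 0.0152.
Overall risk P(Y=1) = π·p₁ + (1−π)·p₀ = 0.668×0.0477 + 0.332×0.0152 = 0.03691.
Under exogeneity, PAF = [P(Y=1) − p₀] / P(Y=1).
PAF = (0.03691 − 0.0152) / 0.03691 ≈ 0.5882

PAF ≈ 0.588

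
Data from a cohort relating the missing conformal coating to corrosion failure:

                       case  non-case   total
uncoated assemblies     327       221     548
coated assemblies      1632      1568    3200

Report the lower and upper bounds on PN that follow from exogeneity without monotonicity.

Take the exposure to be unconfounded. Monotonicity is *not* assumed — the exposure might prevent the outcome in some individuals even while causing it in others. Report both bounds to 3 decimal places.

p₁ = P(outcome | exposed) = 327/548 = 0.59672
p₀ = P(outcome | unexposed) = 1632/3200 = 0.51
Under exogeneity alone the bounds on PN are max{0,(p₁−p₀)/p₁} ≤ PN ≤ min{1,(1−p₀)/p₁}.
  lower = (p₁ − p₀)/p₁ = 0.086715 / 0.59672 ≈ 0.1453
  upper = min{1, (1 − p₀)/p₁} = 0.49 / 0.59672 ≈ 0.8212

0.145 ≤ PN ≤ 0.821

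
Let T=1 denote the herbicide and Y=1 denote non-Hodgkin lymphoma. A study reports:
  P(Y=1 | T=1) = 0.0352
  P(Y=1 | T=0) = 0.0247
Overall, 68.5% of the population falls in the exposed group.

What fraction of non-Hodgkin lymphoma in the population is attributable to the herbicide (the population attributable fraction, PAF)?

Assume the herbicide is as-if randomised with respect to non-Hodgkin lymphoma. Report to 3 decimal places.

Let p₁ = 0.0352, p₀ = 0.0247.
Overall risk P(Y=1) = π·p₁ + (1−π)·p₀ = 0.685×0.0352 + 0.315×0.0247 = 0.031893.
Under exogeneity, PAF = [P(Y=1) − p₀] / P(Y=1).
PAF = (0.031893 − 0.0247) / 0.031893 ≈ 0.2255

PAF ≈ 0.226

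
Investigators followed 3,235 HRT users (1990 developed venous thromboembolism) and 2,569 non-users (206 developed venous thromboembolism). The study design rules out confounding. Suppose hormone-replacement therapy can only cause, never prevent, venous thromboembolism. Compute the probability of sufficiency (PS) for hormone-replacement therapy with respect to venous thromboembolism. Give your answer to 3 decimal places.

PS ≈ 0.582

p₁ = P(outcome | exposed) = 1990/3235 = 0.61515
p₀ = P(outcome | unexposed) = 206/2569 = 0.080187
Under exogeneity and monotonicity, PS = (p₁ − p₀) / (1 − p₀).
PS = (0.61515 − 0.080187) / (1 − 0.080187) = 0.53496 / 0.91981 ≈ 0.5816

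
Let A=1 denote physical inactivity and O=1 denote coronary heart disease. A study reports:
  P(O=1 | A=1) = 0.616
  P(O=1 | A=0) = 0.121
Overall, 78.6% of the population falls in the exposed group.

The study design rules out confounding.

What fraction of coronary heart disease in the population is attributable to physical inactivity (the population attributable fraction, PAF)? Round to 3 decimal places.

Let p₁ = 0.616, p₀ = 0.121.
Overall risk P(Y=1) = π·p₁ + (1−π)·p₀ = 0.786×0.616 + 0.214×0.121 = 0.51007.
Under exogeneity, PAF = [P(Y=1) − p₀] / P(Y=1).
PAF = (0.51007 − 0.121) / 0.51007 ≈ 0.7628

PAF ≈ 0.763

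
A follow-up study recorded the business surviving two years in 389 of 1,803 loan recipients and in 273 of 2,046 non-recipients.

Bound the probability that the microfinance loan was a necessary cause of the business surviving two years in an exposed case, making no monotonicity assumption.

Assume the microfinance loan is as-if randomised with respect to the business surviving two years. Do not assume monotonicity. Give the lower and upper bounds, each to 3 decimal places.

p₁ = P(outcome | exposed) = 389/1803 = 0.21575
p₀ = P(outcome | unexposed) = 273/2046 = 0.13343
Under exogeneity alone the bounds on PN are max{0,(p₁−p₀)/p₁} ≤ PN ≤ min{1,(1−p₀)/p₁}.
  lower = (p₁ − p₀)/p₁ = 0.08232 / 0.21575 ≈ 0.3816
  upper = min{1, (1 − p₀)/p₁} = 0.86657 / 0.21575 ≈ 4.0165 → capped at 1

0.382 ≤ PN ≤ 1.000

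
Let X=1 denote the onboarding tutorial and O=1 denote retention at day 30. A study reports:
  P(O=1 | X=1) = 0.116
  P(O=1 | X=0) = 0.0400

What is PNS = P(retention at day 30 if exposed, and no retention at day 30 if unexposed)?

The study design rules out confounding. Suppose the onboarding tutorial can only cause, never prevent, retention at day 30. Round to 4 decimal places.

PNS ≈ 0.0760

Let p₁ = 0.116, p₀ = 0.04.
Under exogeneity and monotonicity, PNS = p₁ − p₀.
PNS = 0.116 − 0.04 = 0.076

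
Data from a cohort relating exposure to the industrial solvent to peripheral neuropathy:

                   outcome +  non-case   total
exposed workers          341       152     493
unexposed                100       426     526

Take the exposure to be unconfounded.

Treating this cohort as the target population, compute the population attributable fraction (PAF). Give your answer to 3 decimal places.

PAF ≈ 0.561

p₁ = P(outcome | exposed) = 341/493 = 0.69168
p₀ = P(outcome | unexposed) = 100/526 = 0.19011
Exposure prevalence π = 493/1019 = 0.48381; overall risk P(Y=1) = 0.43278.
Under exogeneity, PAF = [P(Y=1) − p₀]/P(Y=1).
PAF = (0.43278 − 0.19011) / 0.43278 ≈ 0.5607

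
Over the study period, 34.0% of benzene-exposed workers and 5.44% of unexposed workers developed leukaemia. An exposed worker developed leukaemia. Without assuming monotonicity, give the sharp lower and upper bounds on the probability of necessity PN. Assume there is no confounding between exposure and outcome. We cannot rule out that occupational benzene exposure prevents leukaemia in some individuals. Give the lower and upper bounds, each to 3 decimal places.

p₁ = 0.34, p₀ = 0.0544.
Under exogeneity alone the bounds on PN are max{0,(p₁−p₀)/p₁} ≤ PN ≤ min{1,(1−p₀)/p₁}.
  lower = (p₁ − p₀)/p₁ = 0.2856 / 0.34 ≈ 0.8400
  upper = min{1, (1 − p₀)/p₁} = 0.9456 / 0.34 ≈ 2.7812 → capped at 1

0.840 ≤ PN ≤ 1.000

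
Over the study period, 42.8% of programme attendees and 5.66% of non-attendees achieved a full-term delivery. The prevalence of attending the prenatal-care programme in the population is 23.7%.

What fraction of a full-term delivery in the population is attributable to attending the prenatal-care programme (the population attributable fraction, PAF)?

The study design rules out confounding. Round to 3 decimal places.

p₁ = 0.428, p₀ = 0.0566.
Overall risk P(Y=1) = π·p₁ + (1−π)·p₀ = 0.237×0.428 + 0.763×0.0566 = 0.14462.
Under exogeneity, PAF = [P(Y=1) − p₀] / P(Y=1).
PAF = (0.14462 − 0.0566) / 0.14462 ≈ 0.6086

PAF ≈ 0.609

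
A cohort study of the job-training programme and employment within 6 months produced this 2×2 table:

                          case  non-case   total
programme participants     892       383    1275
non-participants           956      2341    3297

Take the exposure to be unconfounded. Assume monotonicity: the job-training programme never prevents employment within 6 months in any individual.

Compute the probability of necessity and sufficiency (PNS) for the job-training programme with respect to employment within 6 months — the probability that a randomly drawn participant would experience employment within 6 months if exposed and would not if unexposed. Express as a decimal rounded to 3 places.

p₁ = P(outcome | exposed) = 892/1275 = 0.69961
p₀ = P(outcome | unexposed) = 956/3297 = 0.28996
Under exogeneity and monotonicity, PNS = p₁ − p₀.
PNS = 0.69961 − 0.28996 = 0.40965

PNS ≈ 0.410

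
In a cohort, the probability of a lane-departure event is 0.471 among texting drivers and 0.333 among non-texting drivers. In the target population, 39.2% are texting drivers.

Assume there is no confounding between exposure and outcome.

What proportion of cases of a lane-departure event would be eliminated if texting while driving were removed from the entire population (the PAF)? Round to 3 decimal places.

PAF ≈ 0.140

Let p₁ = 0.471, p₀ = 0.333.
Overall risk P(Y=1) = π·p₁ + (1−π)·p₀ = 0.392×0.471 + 0.608×0.333 = 0.3871.
Under exogeneity, PAF = [P(Y=1) − p₀] / P(Y=1).
PAF = (0.3871 − 0.333) / 0.3871 ≈ 0.1397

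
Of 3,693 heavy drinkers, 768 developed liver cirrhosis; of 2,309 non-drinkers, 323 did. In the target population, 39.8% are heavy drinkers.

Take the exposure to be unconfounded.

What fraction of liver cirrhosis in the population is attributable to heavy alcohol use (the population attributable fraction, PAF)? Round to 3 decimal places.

p₁ = P(outcome | exposed) = 768/3693 = 0.20796
p₀ = P(outcome | unexposed) = 323/2309 = 0.13989
Overall risk P(Y=1) = π·p₁ + (1−π)·p₀ = 0.398×0.20796 + 0.602×0.13989 = 0.16698.
Under exogeneity, PAF = [P(Y=1) − p₀] / P(Y=1).
PAF = (0.16698 − 0.13989) / 0.16698 ≈ 0.1623

PAF ≈ 0.162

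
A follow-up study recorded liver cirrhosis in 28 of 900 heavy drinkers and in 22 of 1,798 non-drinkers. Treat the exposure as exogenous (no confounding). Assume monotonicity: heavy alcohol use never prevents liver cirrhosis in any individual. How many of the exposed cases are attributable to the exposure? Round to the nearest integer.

p₁ = P(outcome | exposed) = 28/900 = 0.031111
p₀ = P(outcome | unexposed) = 22/1798 = 0.012236
PN = (p₁ − p₀)/p₁ = (0.031111 − 0.012236) / 0.031111 ≈ 0.60671.
Attributable cases ≈ PN × (exposed cases) = 0.60671 × 28 ≈ 16.99.

about 17 cases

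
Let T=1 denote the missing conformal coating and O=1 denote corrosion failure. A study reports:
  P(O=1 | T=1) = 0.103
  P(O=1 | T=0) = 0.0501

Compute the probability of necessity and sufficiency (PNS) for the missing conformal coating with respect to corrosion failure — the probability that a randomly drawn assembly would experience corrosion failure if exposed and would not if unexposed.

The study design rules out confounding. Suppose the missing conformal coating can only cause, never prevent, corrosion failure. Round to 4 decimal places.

PNS ≈ 0.0529

Let p₁ = 0.103, p₀ = 0.0501.
Under exogeneity and monotonicity, PNS = p₁ − p₀.
PNS = 0.103 − 0.0501 = 0.0529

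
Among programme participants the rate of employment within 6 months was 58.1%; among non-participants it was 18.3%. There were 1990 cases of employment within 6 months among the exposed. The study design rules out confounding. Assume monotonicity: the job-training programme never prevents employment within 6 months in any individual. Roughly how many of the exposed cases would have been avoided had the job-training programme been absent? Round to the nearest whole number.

p₁ = 0.581, p₀ = 0.183.
PN = (p₁ − p₀)/p₁ = (0.581 − 0.183) / 0.581 ≈ 0.68503.
Attributable cases ≈ PN × (exposed cases) = 0.68503 × 1990 ≈ 1363.20.

about 1363 cases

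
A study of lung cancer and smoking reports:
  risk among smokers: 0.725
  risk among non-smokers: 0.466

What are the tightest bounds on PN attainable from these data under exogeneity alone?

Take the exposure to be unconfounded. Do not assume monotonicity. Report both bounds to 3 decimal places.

0.357 ≤ PN ≤ 0.737

Let p₁ = 0.725, p₀ = 0.466.
Under exogeneity alone the bounds on PN are max{0,(p₁−p₀)/p₁} ≤ PN ≤ min{1,(1−p₀)/p₁}.
  lower = (p₁ − p₀)/p₁ = 0.259 / 0.725 ≈ 0.3572
  upper = min{1, (1 − p₀)/p₁} = 0.534 / 0.725 ≈ 0.7366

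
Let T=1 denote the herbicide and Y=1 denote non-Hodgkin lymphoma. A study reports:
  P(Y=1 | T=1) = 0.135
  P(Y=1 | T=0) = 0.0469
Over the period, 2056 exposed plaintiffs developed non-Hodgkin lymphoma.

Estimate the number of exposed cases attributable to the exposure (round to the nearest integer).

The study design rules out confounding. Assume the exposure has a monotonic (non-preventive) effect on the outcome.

about 1342 cases

Let p₁ = 0.135, p₀ = 0.0469.
PN = (p₁ − p₀)/p₁ = (0.135 − 0.0469) / 0.135 ≈ 0.65259.
Attributable cases ≈ PN × (exposed cases) = 0.65259 × 2056 ≈ 1341.73.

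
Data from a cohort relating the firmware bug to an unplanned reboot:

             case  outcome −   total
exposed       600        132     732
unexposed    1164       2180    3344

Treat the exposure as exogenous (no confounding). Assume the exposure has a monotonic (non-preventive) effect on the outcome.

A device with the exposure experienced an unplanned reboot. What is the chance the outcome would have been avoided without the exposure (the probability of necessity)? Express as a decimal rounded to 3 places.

p₁ = P(outcome | exposed) = 600/732 = 0.81967
p₀ = P(outcome | unexposed) = 1164/3344 = 0.34809
Under exogeneity and monotonicity, PN = (p₁ − p₀) / p₁.
PN = (0.81967 − 0.34809) / 0.81967 = 0.47159 / 0.81967 ≈ 0.5753

PN ≈ 0.575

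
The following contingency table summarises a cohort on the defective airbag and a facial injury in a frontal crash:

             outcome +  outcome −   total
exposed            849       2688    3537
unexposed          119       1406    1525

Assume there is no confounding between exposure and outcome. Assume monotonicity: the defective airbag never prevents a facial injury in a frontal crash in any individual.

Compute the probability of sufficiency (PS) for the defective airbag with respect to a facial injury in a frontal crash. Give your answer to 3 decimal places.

PS ≈ 0.176

p₁ = P(outcome | exposed) = 849/3537 = 0.24003
p₀ = P(outcome | unexposed) = 119/1525 = 0.078033
Under exogeneity and monotonicity, PS = (p₁ − p₀)/(1 − p₀).
PS = (0.24003 − 0.078033) / 0.92197 ≈ 0.1757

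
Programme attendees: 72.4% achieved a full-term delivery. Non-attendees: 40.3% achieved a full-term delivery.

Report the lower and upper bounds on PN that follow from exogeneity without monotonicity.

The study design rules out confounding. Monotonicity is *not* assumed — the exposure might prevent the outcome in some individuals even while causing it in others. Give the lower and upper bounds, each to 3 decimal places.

0.443 ≤ PN ≤ 0.825

p₁ = 0.724, p₀ = 0.403.
Under exogeneity alone the bounds on PN are max{0,(p₁−p₀)/p₁} ≤ PN ≤ min{1,(1−p₀)/p₁}.
  lower = (p₁ − p₀)/p₁ = 0.321 / 0.724 ≈ 0.4434
  upper = min{1, (1 − p₀)/p₁} = 0.597 / 0.724 ≈ 0.8246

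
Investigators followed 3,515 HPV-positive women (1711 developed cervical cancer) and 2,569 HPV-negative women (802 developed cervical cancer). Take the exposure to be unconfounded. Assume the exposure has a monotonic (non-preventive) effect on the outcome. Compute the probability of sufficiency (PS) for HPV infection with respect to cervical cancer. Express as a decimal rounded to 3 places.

PS ≈ 0.254

p₁ = P(outcome | exposed) = 1711/3515 = 0.48677
p₀ = P(outcome | unexposed) = 802/2569 = 0.31218
Under exogeneity and monotonicity, PS = (p₁ − p₀) / (1 − p₀).
PS = (0.48677 − 0.31218) / (1 − 0.31218) = 0.17459 / 0.68782 ≈ 0.2538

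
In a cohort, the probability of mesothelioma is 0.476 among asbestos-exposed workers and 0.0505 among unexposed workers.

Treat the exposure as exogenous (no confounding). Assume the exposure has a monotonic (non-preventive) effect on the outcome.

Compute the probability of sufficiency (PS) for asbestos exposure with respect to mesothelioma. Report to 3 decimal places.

Let p₁ = 0.476, p₀ = 0.0505.
Under exogeneity and monotonicity, PS = (p₁ − p₀) / (1 − p₀).
PS = (0.476 − 0.0505) / (1 − 0.0505) = 0.4255 / 0.9495 ≈ 0.4481

PS ≈ 0.448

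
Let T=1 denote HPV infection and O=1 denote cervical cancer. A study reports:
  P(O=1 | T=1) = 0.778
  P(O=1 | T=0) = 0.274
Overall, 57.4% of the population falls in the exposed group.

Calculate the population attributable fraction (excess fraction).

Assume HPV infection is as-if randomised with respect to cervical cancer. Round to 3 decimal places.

Let p₁ = 0.778, p₀ = 0.274.
Overall risk P(Y=1) = π·p₁ + (1−π)·p₀ = 0.574×0.778 + 0.426×0.274 = 0.5633.
Under exogeneity, PAF = [P(Y=1) − p₀] / P(Y=1).
PAF = (0.5633 − 0.274) / 0.5633 ≈ 0.5136

PAF ≈ 0.514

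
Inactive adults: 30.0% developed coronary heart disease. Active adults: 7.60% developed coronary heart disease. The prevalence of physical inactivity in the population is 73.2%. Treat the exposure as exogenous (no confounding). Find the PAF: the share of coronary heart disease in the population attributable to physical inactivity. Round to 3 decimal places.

PAF ≈ 0.683

p₁ = 0.3, p₀ = 0.076.
Overall risk P(Y=1) = π·p₁ + (1−π)·p₀ = 0.732×0.3 + 0.268×0.076 = 0.23997.
Under exogeneity, PAF = [P(Y=1) − p₀] / P(Y=1).
PAF = (0.23997 − 0.076) / 0.23997 ≈ 0.6833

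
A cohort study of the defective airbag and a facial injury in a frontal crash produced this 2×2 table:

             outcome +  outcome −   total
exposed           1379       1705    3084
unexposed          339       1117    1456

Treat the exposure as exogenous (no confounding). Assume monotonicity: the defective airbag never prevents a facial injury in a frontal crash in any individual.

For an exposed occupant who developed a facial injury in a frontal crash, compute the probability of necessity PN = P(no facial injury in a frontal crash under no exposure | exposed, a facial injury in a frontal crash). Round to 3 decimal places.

p₁ = P(outcome | exposed) = 1379/3084 = 0.44715
p₀ = P(outcome | unexposed) = 339/1456 = 0.23283
Under exogeneity and monotonicity, PN = (p₁ − p₀)/p₁.
PN = (0.44715 − 0.23283) / 0.44715 ≈ 0.4793

PN ≈ 0.479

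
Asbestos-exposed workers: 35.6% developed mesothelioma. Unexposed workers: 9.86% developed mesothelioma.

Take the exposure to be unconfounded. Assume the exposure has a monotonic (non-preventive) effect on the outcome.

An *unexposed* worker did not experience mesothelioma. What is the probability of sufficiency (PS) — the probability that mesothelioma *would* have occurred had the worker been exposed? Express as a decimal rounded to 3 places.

p₁ = 0.356, p₀ = 0.0986.
Under exogeneity and monotonicity, PS = (p₁ − p₀) / (1 − p₀).
PS = (0.356 − 0.0986) / (1 − 0.0986) = 0.2574 / 0.9014 ≈ 0.2856

PS ≈ 0.286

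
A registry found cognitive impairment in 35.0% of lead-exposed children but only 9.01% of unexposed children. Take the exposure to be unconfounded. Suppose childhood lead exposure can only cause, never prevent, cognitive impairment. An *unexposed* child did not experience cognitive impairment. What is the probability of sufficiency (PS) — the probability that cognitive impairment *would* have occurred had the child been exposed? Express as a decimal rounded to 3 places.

p₁ = 0.35, p₀ = 0.0901.
Under exogeneity and monotonicity, PS = (p₁ − p₀) / (1 − p₀).
PS = (0.35 − 0.0901) / (1 − 0.0901) = 0.2599 / 0.9099 ≈ 0.2856

PS ≈ 0.286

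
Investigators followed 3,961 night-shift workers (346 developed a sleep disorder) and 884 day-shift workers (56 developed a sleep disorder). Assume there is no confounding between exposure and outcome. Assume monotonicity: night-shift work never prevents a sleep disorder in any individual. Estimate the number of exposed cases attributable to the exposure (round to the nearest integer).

p₁ = P(outcome | exposed) = 346/3961 = 0.087352
p₀ = P(outcome | unexposed) = 56/884 = 0.063348
PN = (p₁ − p₀)/p₁ = (0.087352 − 0.063348) / 0.087352 ≈ 0.27479.
Attributable cases ≈ PN × (exposed cases) = 0.27479 × 346 ≈ 95.08.

about 95 cases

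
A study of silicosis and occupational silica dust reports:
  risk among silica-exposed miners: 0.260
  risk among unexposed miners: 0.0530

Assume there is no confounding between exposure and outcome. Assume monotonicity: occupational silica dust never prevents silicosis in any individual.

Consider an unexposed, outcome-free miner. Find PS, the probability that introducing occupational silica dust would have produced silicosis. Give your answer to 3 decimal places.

Let p₁ = 0.26, p₀ = 0.053.
Under exogeneity and monotonicity, PS = (p₁ − p₀) / (1 − p₀).
PS = (0.26 − 0.053) / (1 − 0.053) = 0.207 / 0.947 ≈ 0.2186

PS ≈ 0.219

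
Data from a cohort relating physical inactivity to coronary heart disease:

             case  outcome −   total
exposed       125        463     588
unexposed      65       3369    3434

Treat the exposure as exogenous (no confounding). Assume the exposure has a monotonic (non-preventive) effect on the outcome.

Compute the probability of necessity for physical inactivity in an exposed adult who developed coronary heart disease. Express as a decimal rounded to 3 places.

PN ≈ 0.911

p₁ = P(outcome | exposed) = 125/588 = 0.21259
p₀ = P(outcome | unexposed) = 65/3434 = 0.018928
Under exogeneity and monotonicity, PN = (p₁ − p₀) / p₁.
PN = (0.21259 − 0.018928) / 0.21259 = 0.19366 / 0.21259 ≈ 0.9110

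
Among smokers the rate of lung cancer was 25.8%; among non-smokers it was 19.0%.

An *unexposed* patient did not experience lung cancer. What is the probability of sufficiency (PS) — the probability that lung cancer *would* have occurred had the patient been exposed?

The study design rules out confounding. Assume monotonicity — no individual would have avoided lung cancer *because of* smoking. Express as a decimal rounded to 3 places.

p₁ = 0.258, p₀ = 0.19.
Under exogeneity and monotonicity, PS = (p₁ − p₀) / (1 − p₀).
PS = (0.258 − 0.19) / (1 − 0.19) = 0.068 / 0.81 ≈ 0.0840

PS ≈ 0.084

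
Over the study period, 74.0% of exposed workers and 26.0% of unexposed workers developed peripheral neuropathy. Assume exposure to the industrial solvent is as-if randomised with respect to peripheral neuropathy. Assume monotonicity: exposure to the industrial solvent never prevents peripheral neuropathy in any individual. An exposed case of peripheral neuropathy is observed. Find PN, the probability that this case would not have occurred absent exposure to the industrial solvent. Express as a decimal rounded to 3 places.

p₁ = 0.74, p₀ = 0.26.
Under exogeneity and monotonicity, PN = (p₁ − p₀) / p₁.
PN = (0.74 − 0.26) / 0.74 = 0.48 / 0.74 ≈ 0.6486

PN ≈ 0.649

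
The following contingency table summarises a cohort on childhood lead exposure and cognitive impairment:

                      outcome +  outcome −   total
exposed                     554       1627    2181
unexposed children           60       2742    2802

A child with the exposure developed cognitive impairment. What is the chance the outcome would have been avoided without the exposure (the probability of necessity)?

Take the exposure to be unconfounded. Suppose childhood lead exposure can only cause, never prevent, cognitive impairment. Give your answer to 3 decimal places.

PN ≈ 0.916

p₁ = P(outcome | exposed) = 554/2181 = 0.25401
p₀ = P(outcome | unexposed) = 60/2802 = 0.021413
Under exogeneity and monotonicity, PN = (p₁ − p₀)/p₁.
PN = (0.25401 − 0.021413) / 0.25401 ≈ 0.9157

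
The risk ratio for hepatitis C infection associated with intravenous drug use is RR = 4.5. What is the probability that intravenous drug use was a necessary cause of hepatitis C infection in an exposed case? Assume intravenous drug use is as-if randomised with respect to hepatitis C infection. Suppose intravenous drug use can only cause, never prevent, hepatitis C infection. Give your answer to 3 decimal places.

PN ≈ 0.778

Under exogeneity and monotonicity, PN = (RR − 1) / RR = 1 − 1/RR.
PN = (4.5 − 1) / 4.5 = 3.5 / 4.5 ≈ 0.7778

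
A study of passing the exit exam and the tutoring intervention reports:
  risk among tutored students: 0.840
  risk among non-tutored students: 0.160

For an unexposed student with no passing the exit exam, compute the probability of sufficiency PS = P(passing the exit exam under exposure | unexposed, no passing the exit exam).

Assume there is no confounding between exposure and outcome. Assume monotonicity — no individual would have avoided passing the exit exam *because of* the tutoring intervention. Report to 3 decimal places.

Let p₁ = 0.84, p₀ = 0.16.
Under exogeneity and monotonicity, PS = (p₁ − p₀) / (1 − p₀).
PS = (0.84 − 0.16) / (1 − 0.16) = 0.68 / 0.84 ≈ 0.8095

PS ≈ 0.810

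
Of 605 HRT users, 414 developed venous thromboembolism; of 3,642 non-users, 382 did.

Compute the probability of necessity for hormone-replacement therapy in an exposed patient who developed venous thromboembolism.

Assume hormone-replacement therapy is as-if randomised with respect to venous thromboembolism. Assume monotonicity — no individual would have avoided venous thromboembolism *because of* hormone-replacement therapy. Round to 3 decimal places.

PN ≈ 0.847

p₁ = P(outcome | exposed) = 414/605 = 0.6843
p₀ = P(outcome | unexposed) = 382/3642 = 0.10489
Under exogeneity and monotonicity, PN = (p₁ − p₀) / p₁.
PN = (0.6843 − 0.10489) / 0.6843 = 0.57941 / 0.6843 ≈ 0.8467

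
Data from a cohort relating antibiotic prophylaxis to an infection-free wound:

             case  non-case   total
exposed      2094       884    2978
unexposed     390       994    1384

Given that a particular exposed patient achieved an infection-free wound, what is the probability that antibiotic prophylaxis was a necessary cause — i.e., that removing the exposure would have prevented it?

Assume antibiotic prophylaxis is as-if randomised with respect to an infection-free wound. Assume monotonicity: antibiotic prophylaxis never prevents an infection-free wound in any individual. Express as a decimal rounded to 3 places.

p₁ = P(outcome | exposed) = 2094/2978 = 0.70316
p₀ = P(outcome | unexposed) = 390/1384 = 0.28179
Under exogeneity and monotonicity, PN = (p₁ − p₀)/p₁.
PN = (0.70316 − 0.28179) / 0.70316 ≈ 0.5992

PN ≈ 0.599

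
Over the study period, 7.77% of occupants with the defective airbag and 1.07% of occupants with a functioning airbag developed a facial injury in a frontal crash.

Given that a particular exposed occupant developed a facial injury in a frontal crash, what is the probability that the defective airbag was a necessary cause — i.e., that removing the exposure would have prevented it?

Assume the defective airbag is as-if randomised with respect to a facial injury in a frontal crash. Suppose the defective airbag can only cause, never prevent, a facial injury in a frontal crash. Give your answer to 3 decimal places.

PN ≈ 0.862

p₁ = 0.0777, p₀ = 0.0107.
Under exogeneity and monotonicity, PN = (p₁ − p₀) / p₁.
PN = (0.0777 − 0.0107) / 0.0777 = 0.067 / 0.0777 ≈ 0.8623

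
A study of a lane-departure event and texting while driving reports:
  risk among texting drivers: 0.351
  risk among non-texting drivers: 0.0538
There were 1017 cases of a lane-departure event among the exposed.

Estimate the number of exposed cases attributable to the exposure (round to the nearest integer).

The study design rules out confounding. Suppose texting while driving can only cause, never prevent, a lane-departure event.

Let p₁ = 0.351, p₀ = 0.0538.
PN = (p₁ − p₀)/p₁ = (0.351 − 0.0538) / 0.351 ≈ 0.84672.
Attributable cases ≈ PN × (exposed cases) = 0.84672 × 1017 ≈ 861.12.

about 861 cases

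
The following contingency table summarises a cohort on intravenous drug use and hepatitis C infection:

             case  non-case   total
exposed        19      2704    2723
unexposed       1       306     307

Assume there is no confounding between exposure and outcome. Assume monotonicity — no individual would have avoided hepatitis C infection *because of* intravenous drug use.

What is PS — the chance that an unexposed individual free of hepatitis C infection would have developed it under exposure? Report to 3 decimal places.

PS ≈ 0.004

p₁ = P(outcome | exposed) = 19/2723 = 0.0069776
p₀ = P(outcome | unexposed) = 1/307 = 0.0032573
Under exogeneity and monotonicity, PS = (p₁ − p₀)/(1 − p₀).
PS = (0.0069776 − 0.0032573) / 0.99674 ≈ 0.0037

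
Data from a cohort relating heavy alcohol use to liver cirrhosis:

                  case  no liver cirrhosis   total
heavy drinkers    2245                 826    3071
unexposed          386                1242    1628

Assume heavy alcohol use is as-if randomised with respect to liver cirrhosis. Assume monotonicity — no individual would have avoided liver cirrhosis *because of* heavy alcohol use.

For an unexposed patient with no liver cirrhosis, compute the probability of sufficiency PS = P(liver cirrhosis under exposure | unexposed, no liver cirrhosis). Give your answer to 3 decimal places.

p₁ = P(outcome | exposed) = 2245/3071 = 0.73103
p₀ = P(outcome | unexposed) = 386/1628 = 0.2371
Under exogeneity and monotonicity, PS = (p₁ − p₀) / (1 − p₀).
PS = (0.73103 − 0.2371) / (1 − 0.2371) = 0.49393 / 0.7629 ≈ 0.6474

PS ≈ 0.647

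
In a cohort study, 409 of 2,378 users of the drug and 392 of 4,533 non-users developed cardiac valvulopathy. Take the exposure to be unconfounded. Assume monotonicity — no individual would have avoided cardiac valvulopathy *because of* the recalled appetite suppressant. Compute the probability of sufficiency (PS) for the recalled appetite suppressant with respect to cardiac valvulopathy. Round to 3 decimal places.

p₁ = P(outcome | exposed) = 409/2378 = 0.17199
p₀ = P(outcome | unexposed) = 392/4533 = 0.086477
Under exogeneity and monotonicity, PS = (p₁ − p₀) / (1 − p₀).
PS = (0.17199 − 0.086477) / (1 − 0.086477) = 0.085516 / 0.91352 ≈ 0.0936

PS ≈ 0.094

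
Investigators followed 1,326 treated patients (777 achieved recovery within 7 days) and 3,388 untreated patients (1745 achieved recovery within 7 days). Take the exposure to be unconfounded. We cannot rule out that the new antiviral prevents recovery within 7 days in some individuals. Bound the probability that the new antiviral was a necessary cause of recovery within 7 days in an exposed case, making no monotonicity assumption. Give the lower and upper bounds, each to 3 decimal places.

p₁ = P(outcome | exposed) = 777/1326 = 0.58597
p₀ = P(outcome | unexposed) = 1745/3388 = 0.51505
Under exogeneity alone the bounds on PN are max{0,(p₁−p₀)/p₁} ≤ PN ≤ min{1,(1−p₀)/p₁}.
  lower = (p₁ − p₀)/p₁ = 0.07092 / 0.58597 ≈ 0.1210
  upper = min{1, (1 − p₀)/p₁} = 0.48495 / 0.58597 ≈ 0.8276

0.121 ≤ PN ≤ 0.828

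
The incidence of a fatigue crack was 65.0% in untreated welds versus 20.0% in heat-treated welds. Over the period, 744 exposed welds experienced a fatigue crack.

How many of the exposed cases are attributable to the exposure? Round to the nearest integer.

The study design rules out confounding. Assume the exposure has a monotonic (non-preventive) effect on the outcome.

about 515 cases

p₁ = 0.65, p₀ = 0.2.
PN = (p₁ − p₀)/p₁ = (0.65 − 0.2) / 0.65 ≈ 0.69231.
Attributable cases ≈ PN × (exposed cases) = 0.69231 × 744 ≈ 515.08.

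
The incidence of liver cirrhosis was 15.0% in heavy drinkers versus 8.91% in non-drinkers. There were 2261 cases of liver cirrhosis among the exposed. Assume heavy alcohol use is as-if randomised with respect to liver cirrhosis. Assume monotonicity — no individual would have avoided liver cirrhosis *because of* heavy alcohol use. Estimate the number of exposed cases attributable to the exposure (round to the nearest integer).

about 918 cases

p₁ = 0.15, p₀ = 0.0891.
PN = (p₁ − p₀)/p₁ = (0.15 − 0.0891) / 0.15 ≈ 0.40600.
Attributable cases ≈ PN × (exposed cases) = 0.40600 × 2261 ≈ 917.97.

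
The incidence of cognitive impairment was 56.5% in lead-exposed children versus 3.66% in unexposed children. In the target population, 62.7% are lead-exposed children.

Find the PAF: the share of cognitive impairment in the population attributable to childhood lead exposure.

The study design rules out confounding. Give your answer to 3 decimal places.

PAF ≈ 0.901

p₁ = 0.565, p₀ = 0.0366.
Overall risk P(Y=1) = π·p₁ + (1−π)·p₀ = 0.627×0.565 + 0.373×0.0366 = 0.36791.
Under exogeneity, PAF = [P(Y=1) − p₀] / P(Y=1).
PAF = (0.36791 − 0.0366) / 0.36791 ≈ 0.9005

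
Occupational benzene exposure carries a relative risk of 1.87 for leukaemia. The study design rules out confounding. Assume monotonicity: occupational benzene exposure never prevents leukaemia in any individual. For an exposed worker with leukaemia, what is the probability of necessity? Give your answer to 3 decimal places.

Under exogeneity and monotonicity, PN = (RR − 1) / RR = 1 − 1/RR.
PN = (1.87 − 1) / 1.87 = 0.87 / 1.87 ≈ 0.4652

PN ≈ 0.465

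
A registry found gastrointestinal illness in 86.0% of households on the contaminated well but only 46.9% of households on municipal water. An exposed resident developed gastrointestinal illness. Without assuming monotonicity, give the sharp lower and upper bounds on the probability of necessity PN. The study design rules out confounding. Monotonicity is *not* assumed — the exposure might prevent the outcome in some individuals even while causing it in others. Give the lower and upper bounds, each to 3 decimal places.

0.455 ≤ PN ≤ 0.617

p₁ = 0.86, p₀ = 0.469.
Under exogeneity alone the bounds on PN are max{0,(p₁−p₀)/p₁} ≤ PN ≤ min{1,(1−p₀)/p₁}.
  lower = (p₁ − p₀)/p₁ = 0.391 / 0.86 ≈ 0.4547
  upper = min{1, (1 − p₀)/p₁} = 0.531 / 0.86 ≈ 0.6174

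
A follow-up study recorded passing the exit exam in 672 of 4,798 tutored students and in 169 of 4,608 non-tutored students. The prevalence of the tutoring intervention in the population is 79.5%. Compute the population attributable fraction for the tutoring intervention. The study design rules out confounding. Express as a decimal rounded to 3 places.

PAF ≈ 0.691

p₁ = P(outcome | exposed) = 672/4798 = 0.14006
p₀ = P(outcome | unexposed) = 169/4608 = 0.036675
Overall risk P(Y=1) = π·p₁ + (1−π)·p₀ = 0.795×0.14006 + 0.205×0.036675 = 0.11886.
Under exogeneity, PAF = [P(Y=1) − p₀] / P(Y=1).
PAF = (0.11886 − 0.036675) / 0.11886 ≈ 0.6915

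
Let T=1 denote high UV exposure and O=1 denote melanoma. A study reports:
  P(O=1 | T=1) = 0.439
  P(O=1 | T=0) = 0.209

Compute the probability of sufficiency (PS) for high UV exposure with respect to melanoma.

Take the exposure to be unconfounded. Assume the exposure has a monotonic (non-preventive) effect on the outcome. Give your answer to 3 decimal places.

Let p₁ = 0.439, p₀ = 0.209.
Under exogeneity and monotonicity, PS = (p₁ − p₀) / (1 − p₀).
PS = (0.439 − 0.209) / (1 − 0.209) = 0.23 / 0.791 ≈ 0.2908

PS ≈ 0.291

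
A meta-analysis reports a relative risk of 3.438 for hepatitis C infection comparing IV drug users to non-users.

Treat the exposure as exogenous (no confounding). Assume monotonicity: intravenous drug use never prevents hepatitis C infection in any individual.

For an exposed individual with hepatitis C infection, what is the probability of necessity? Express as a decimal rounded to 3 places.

Under exogeneity and monotonicity, PN = (RR − 1) / RR = 1 − 1/RR.
PN = (3.438 − 1) / 3.438 = 2.438 / 3.438 ≈ 0.7091

PN ≈ 0.709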